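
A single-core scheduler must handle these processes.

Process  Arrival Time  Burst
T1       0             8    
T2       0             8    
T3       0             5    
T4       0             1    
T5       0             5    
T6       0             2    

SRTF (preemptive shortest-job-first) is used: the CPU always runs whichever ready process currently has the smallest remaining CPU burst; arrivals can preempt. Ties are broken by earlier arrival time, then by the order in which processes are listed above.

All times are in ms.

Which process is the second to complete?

Gantt: | T4 0-1 | T6 1-3 | T3 3-8 | T5 8-13 | T1 13-21 | T2 21-29 |
Completion: T1=21  T2=29  T3=8  T4=1  T5=13  T6=3
Finish order: T4 → T6 → T3 → T5 → T1 → T2

T6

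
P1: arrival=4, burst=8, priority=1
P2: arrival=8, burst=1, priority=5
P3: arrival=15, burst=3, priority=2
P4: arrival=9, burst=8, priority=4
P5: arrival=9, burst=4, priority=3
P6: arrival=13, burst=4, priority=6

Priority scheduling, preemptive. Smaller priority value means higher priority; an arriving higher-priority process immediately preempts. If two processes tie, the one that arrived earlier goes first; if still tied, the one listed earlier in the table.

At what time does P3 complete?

18

Timeline: | idle 0-4 | P1 4-12 | P5 12-15 | P3 15-18 | P5 18-19 | P4 19-27 | P2 27-28 | P6 28-32 |
Completion: P1=12  P2=28  P3=18  P4=27  P5=19  P6=32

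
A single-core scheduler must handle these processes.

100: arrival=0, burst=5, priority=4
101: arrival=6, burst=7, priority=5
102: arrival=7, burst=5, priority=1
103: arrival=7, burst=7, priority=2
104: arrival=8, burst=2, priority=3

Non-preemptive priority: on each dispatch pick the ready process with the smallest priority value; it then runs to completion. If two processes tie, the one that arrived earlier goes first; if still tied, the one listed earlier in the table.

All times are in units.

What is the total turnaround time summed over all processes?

Timeline: | 100 0-5 | idle 5-6 | 101 6-13 | 102 13-18 | 103 18-25 | 104 25-27 |
Completion: 100=5  101=13  102=18  103=25  104=27
Turnaround = completion − arrival: 100=5, 101=7, 102=11, 103=18, 104=19
Total turnaround = 5 + 7 + 11 + 18 + 19 = 60

60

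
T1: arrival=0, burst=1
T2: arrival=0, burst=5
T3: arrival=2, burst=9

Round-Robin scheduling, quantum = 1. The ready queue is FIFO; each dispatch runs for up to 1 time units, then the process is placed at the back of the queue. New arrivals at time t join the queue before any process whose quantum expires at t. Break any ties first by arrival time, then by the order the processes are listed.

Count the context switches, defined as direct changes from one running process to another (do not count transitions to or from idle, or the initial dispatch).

Schedule: | T1 0-1 | T2 1-2 | T3 2-3 | T2 3-4 | T3 4-5 | T2 5-6 | T3 6-7 | T2 7-8 | T3 8-9 | T2 9-10 | T3 10-15 |
Completion: T1=1  T2=10  T3=15

10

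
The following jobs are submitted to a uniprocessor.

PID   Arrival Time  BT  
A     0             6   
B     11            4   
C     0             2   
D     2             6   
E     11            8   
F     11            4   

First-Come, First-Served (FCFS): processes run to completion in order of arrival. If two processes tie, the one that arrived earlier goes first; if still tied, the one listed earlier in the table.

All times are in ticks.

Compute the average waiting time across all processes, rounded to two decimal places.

Schedule: | A 0-6 | C 6-8 | D 8-14 | B 14-18 | E 18-26 | F 26-30 |
Completion: A=6  B=18  C=8  D=14  E=26  F=30
Waiting times: A=0, B=3, C=6, D=6, E=7, F=15
Average waiting = (0+3+6+6+7+15) / 6 = 37/6 = 6.17

6.17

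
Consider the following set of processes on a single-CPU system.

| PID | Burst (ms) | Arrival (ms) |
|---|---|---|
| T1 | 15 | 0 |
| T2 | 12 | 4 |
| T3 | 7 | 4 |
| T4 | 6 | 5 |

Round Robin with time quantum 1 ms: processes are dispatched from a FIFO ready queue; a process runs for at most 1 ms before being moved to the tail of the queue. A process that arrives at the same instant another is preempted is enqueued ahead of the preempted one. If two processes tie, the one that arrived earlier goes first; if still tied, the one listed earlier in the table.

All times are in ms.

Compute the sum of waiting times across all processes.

84

Timeline: | T1 0-4 | T2 4-5 | T3 5-6 | T1 6-7 | T4 7-8 | T2 8-9 | T3 9-10 | T1 10-11 | T4 11-12 | T2 12-13 | T3 13-14 | T1 14-15 | T4 15-16 | T2 16-17 | T3 17-18 | T1 18-19 | T4 19-20 | T2 20-21 | T3 21-22 | T1 22-23 | T4 23-24 | T2 24-25 | T3 25-26 | T1 26-27 | T4 27-28 | T2 28-29 | T3 29-30 | T1 30-31 | T2 31-32 | T1 32-33 | T2 33-34 | T1 34-35 | T2 35-36 | T1 36-37 | T2 37-38 | T1 38-39 | T2 39-40 |
Completion: T1=39  T2=40  T3=30  T4=28
Turnaround (C−A): T1=39  T2=36  T3=26  T4=23
Waiting = turnaround − burst: T1=24, T2=24, T3=19, T4=17
Total waiting = 24 + 24 + 19 + 17 = 84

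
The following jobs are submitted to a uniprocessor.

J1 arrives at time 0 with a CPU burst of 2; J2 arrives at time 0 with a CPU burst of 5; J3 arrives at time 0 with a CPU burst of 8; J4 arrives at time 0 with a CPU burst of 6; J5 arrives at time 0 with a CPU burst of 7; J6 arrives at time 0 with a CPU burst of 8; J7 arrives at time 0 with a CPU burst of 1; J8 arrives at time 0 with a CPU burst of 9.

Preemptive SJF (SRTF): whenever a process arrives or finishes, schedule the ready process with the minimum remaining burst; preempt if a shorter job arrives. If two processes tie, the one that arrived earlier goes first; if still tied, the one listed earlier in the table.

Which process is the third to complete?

Gantt: | J7 0-1 | J1 1-3 | J2 3-8 | J4 8-14 | J5 14-21 | J3 21-29 | J6 29-37 | J8 37-46 |
Completion: J1=3  J2=8  J3=29  J4=14  J5=21  J6=37  J7=1  J8=46
Turnaround (C−A): J1=3  J2=8  J3=29  J4=14  J5=21  J6=37  J7=1  J8=46
Finish order: J7 → J1 → J2 → J4 → J5 → J3 → J6 → J8

J2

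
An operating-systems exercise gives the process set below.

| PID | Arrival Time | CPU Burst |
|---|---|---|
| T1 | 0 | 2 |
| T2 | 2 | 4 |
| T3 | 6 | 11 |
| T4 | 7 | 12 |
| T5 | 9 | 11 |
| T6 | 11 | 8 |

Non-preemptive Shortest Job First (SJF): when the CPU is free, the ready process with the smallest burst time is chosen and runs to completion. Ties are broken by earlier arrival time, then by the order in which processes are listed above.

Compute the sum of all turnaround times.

99

Timeline: | T1 0-2 | T2 2-6 | T3 6-17 | T6 17-25 | T5 25-36 | T4 36-48 |
Completion: T1=2  T2=6  T3=17  T4=48  T5=36  T6=25
Turnaround (C−A): T1=2  T2=4  T3=11  T4=41  T5=27  T6=14
Turnaround = completion − arrival: T1=2, T2=4, T3=11, T4=41, T5=27, T6=14
Total turnaround = 2 + 4 + 11 + 41 + 27 + 14 = 99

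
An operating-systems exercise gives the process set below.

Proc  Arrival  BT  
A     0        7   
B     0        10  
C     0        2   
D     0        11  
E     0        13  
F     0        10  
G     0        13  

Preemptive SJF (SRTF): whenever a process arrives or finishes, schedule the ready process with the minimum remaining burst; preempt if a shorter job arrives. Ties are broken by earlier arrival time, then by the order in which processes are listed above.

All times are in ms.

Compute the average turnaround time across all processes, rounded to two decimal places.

31.14

Gantt: | C 0-2 | A 2-9 | B 9-19 | F 19-29 | D 29-40 | E 40-53 | G 53-66 |
Completion: A=9  B=19  C=2  D=40  E=53  F=29  G=66
Turnaround times: A=9, B=19, C=2, D=40, E=53, F=29, G=66
Average turnaround = (9+19+2+40+53+29+66) / 7 = 218/7 = 31.14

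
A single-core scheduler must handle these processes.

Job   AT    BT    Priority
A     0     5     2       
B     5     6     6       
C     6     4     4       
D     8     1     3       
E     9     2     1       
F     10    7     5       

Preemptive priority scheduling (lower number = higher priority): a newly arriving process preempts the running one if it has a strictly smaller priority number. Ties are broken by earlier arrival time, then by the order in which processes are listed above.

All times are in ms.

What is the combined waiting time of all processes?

Gantt: | A 0-5 | B 5-6 | C 6-8 | D 8-9 | E 9-11 | C 11-13 | F 13-20 | B 20-25 |
Completion: A=5  B=25  C=13  D=9  E=11  F=20
Turnaround (C−A): A=5  B=20  C=7  D=1  E=2  F=10
Waiting = turnaround − burst: A=0, B=14, C=3, D=0, E=0, F=3
Total waiting = 0 + 14 + 3 + 0 + 0 + 3 = 20

20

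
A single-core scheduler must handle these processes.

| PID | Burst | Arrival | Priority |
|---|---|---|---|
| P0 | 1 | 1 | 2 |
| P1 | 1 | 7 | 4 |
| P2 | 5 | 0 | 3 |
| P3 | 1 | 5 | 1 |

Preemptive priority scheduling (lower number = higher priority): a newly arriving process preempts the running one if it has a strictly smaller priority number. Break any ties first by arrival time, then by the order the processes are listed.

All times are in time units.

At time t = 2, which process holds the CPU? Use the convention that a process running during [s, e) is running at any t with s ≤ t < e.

Timeline: | P2 0-1 | P0 1-2 | P2 2-5 | P3 5-6 | P2 6-7 | P1 7-8 |
Completion: P0=2  P1=8  P2=7  P3=6

P2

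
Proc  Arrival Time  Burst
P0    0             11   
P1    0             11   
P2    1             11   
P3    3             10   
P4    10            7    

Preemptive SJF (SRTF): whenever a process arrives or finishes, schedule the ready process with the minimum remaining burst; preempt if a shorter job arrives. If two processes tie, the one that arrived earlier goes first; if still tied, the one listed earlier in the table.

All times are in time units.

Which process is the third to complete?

P3

Gantt: | P0 0-11 | P4 11-18 | P3 18-28 | P1 28-39 | P2 39-50 |
Completion: P0=11  P1=39  P2=50  P3=28  P4=18
Turnaround (C−A): P0=11  P1=39  P2=49  P3=25  P4=8
Finish order: P0 → P4 → P3 → P1 → P2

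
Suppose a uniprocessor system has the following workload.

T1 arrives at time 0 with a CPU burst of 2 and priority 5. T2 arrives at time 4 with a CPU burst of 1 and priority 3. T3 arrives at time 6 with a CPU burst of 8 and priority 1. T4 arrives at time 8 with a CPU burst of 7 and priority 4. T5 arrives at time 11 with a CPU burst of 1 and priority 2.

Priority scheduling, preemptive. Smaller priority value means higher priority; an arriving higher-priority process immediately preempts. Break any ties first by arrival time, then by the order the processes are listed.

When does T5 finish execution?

15

Timeline: | T1 0-2 | idle 2-4 | T2 4-5 | idle 5-6 | T3 6-14 | T5 14-15 | T4 15-22 |
Completion: T1=2  T2=5  T3=14  T4=22  T5=15
Turnaround (C−A): T1=2  T2=1  T3=8  T4=14  T5=4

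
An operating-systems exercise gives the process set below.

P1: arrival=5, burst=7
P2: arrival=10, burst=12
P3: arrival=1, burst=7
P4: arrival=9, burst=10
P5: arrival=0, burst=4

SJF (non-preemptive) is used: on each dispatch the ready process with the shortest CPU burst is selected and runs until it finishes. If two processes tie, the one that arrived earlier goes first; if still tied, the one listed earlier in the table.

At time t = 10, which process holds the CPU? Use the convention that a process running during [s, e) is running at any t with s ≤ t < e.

P3

Gantt: | P5 0-4 | P3 4-11 | P1 11-18 | P4 18-28 | P2 28-40 |
Completion: P1=18  P2=40  P3=11  P4=28  P5=4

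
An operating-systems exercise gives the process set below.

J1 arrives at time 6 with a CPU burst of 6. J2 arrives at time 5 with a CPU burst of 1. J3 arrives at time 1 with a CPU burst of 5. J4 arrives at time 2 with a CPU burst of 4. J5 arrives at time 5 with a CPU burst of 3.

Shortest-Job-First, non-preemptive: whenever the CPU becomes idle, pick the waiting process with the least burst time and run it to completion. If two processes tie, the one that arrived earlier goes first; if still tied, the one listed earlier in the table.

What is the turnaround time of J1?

14

Schedule: | idle 0-1 | J3 1-6 | J2 6-7 | J5 7-10 | J4 10-14 | J1 14-20 |
Completion: J1=20  J2=7  J3=6  J4=14  J5=10
Turnaround (C−A): J1=14  J2=2  J3=5  J4=12  J5=5
Turnaround(J1) = completion − arrival = 20 − 6 = 14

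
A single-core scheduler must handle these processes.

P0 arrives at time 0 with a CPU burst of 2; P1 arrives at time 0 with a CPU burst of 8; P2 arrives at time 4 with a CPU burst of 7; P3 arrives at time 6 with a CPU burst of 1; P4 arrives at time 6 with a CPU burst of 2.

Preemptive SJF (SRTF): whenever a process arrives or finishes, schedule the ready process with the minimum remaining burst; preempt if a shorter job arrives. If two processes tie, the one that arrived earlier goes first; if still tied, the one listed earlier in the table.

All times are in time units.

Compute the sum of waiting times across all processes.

15

Schedule: | P0 0-2 | P1 2-6 | P3 6-7 | P4 7-9 | P1 9-13 | P2 13-20 |
Completion: P0=2  P1=13  P2=20  P3=7  P4=9
Turnaround (C−A): P0=2  P1=13  P2=16  P3=1  P4=3
Waiting = turnaround − burst: P0=0, P1=5, P2=9, P3=0, P4=1
Total waiting = 0 + 5 + 9 + 0 + 1 = 15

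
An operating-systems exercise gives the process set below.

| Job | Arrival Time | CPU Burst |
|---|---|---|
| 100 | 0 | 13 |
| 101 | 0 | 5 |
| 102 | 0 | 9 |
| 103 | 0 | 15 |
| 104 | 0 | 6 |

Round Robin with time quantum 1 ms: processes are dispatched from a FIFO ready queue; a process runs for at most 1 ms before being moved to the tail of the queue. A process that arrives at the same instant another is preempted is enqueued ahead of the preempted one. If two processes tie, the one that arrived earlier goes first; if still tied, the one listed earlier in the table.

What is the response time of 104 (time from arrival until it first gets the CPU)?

4

Gantt: | 100 0-1 | 101 1-2 | 102 2-3 | 103 3-4 | 104 4-5 | 100 5-6 | 101 6-7 | 102 7-8 | 103 8-9 | 104 9-10 | 100 10-11 | 101 11-12 | 102 12-13 | 103 13-14 | 104 14-15 | 100 15-16 | 101 16-17 | 102 17-18 | 103 18-19 | 104 19-20 | 100 20-21 | 101 21-22 | 102 22-23 | 103 23-24 | 104 24-25 | 100 25-26 | 102 26-27 | 103 27-28 | 104 28-29 | 100 29-30 | 102 30-31 | 103 31-32 | 100 32-33 | 102 33-34 | 103 34-35 | 100 35-36 | 102 36-37 | 103 37-38 | 100 38-39 | 103 39-40 | 100 40-41 | 103 41-42 | 100 42-43 | 103 43-44 | 100 44-45 | 103 45-48 |
Completion: 100=45  101=22  102=37  103=48  104=29
Response(104) = first start − arrival = 4 − 0 = 4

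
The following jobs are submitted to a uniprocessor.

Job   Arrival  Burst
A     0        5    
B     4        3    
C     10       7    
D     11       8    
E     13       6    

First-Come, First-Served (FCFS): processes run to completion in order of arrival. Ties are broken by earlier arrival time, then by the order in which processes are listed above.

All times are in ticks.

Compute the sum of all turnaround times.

Gantt: | A 0-5 | B 5-8 | idle 8-10 | C 10-17 | D 17-25 | E 25-31 |
Completion: A=5  B=8  C=17  D=25  E=31
Turnaround (C−A): A=5  B=4  C=7  D=14  E=18
Turnaround = completion − arrival: A=5, B=4, C=7, D=14, E=18
Total turnaround = 5 + 4 + 7 + 14 + 18 = 48

48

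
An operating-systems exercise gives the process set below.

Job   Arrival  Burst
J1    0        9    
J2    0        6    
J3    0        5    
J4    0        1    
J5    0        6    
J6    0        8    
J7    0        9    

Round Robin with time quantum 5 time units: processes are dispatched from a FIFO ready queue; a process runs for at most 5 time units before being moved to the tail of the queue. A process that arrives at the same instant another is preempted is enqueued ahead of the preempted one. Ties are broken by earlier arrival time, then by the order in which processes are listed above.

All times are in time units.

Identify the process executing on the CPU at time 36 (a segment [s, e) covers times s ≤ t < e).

Gantt: | J1 0-5 | J2 5-10 | J3 10-15 | J4 15-16 | J5 16-21 | J6 21-26 | J7 26-31 | J1 31-35 | J2 35-36 | J5 36-37 | J6 37-40 | J7 40-44 |
Completion: J1=35  J2=36  J3=15  J4=16  J5=37  J6=40  J7=44

J5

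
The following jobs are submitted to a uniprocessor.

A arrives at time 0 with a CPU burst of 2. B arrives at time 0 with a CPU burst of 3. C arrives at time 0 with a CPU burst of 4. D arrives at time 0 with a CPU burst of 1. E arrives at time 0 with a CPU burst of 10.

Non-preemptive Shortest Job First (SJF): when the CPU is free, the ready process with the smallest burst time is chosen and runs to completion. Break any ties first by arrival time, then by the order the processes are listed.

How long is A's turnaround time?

Timeline: | D 0-1 | A 1-3 | B 3-6 | C 6-10 | E 10-20 |
Completion: A=3  B=6  C=10  D=1  E=20
Turnaround (C−A): A=3  B=6  C=10  D=1  E=20
Turnaround(A) = completion − arrival = 3 − 0 = 3

3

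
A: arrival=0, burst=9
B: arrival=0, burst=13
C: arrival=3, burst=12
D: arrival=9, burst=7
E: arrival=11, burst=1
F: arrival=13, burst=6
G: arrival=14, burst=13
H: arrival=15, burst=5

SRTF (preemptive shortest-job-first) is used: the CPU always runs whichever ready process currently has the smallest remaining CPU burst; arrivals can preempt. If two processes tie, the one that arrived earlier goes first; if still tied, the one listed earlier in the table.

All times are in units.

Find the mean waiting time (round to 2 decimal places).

Gantt: | A 0-9 | D 9-11 | E 11-12 | D 12-17 | H 17-22 | F 22-28 | C 28-40 | B 40-53 | G 53-66 |
Completion: A=9  B=53  C=40  D=17  E=12  F=28  G=66  H=22
Turnaround (C−A): A=9  B=53  C=37  D=8  E=1  F=15  G=52  H=7
Waiting times: A=0, B=40, C=25, D=1, E=0, F=9, G=39, H=2
Average waiting = (0+40+25+1+0+9+39+2) / 8 = 116/8 = 14.50

14.50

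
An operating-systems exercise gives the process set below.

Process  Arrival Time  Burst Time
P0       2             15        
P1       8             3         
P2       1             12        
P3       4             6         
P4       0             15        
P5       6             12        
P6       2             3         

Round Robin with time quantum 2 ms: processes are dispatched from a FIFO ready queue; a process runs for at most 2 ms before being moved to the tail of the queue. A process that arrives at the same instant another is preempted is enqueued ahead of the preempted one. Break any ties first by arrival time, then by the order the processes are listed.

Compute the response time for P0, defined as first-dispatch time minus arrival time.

2

Schedule: | P4 0-2 | P2 2-4 | P0 4-6 | P6 6-8 | P4 8-10 | P3 10-12 | P2 12-14 | P5 14-16 | P0 16-18 | P1 18-20 | P6 20-21 | P4 21-23 | P3 23-25 | P2 25-27 | P5 27-29 | P0 29-31 | P1 31-32 | P4 32-34 | P3 34-36 | P2 36-38 | P5 38-40 | P0 40-42 | P4 42-44 | P2 44-46 | P5 46-48 | P0 48-50 | P4 50-52 | P2 52-54 | P5 54-56 | P0 56-58 | P4 58-60 | P5 60-62 | P0 62-64 | P4 64-65 | P0 65-66 |
Completion: P0=66  P1=32  P2=54  P3=36  P4=65  P5=62  P6=21
Response(P0) = first start − arrival = 4 − 2 = 2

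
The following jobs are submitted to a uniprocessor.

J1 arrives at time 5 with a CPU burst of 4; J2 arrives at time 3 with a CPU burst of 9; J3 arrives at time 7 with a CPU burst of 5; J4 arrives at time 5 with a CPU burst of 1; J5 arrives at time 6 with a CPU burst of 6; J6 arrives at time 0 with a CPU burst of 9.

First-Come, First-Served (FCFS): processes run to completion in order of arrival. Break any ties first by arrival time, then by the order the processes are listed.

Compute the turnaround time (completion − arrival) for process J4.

18

Timeline: | J6 0-9 | J2 9-18 | J1 18-22 | J4 22-23 | J5 23-29 | J3 29-34 |
Completion: J1=22  J2=18  J3=34  J4=23  J5=29  J6=9
Turnaround (C−A): J1=17  J2=15  J3=27  J4=18  J5=23  J6=9
Turnaround(J4) = completion − arrival = 23 − 5 = 18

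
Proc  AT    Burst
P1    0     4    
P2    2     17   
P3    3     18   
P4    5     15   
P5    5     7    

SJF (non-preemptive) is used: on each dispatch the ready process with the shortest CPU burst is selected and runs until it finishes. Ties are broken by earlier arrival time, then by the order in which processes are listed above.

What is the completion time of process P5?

Timeline: | P1 0-4 | P2 4-21 | P5 21-28 | P4 28-43 | P3 43-61 |
Completion: P1=4  P2=21  P3=61  P4=43  P5=28

28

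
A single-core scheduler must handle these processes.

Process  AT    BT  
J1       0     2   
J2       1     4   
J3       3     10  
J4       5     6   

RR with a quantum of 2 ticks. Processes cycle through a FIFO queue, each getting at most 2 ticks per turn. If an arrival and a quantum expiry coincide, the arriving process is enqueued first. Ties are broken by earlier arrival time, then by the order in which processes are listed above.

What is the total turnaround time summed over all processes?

Schedule: | J1 0-2 | J2 2-4 | J3 4-6 | J2 6-8 | J4 8-10 | J3 10-12 | J4 12-14 | J3 14-16 | J4 16-18 | J3 18-22 |
Completion: J1=2  J2=8  J3=22  J4=18
Turnaround (C−A): J1=2  J2=7  J3=19  J4=13
Turnaround = completion − arrival: J1=2, J2=7, J3=19, J4=13
Total turnaround = 2 + 7 + 19 + 13 = 41

41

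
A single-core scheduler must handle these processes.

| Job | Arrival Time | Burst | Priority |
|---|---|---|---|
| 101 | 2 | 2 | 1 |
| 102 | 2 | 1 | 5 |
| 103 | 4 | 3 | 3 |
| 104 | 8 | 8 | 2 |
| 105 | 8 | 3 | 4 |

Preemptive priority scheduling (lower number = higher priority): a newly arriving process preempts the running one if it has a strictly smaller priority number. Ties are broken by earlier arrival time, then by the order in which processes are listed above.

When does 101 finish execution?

4

Schedule: | idle 0-2 | 101 2-4 | 103 4-7 | 102 7-8 | 104 8-16 | 105 16-19 |
Completion: 101=4  102=8  103=7  104=16  105=19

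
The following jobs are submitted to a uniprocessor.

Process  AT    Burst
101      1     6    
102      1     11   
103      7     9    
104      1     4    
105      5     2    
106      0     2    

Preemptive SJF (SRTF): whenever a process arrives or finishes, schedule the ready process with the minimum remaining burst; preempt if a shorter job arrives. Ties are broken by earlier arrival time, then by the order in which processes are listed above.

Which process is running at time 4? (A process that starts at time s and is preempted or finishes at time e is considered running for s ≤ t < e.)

104

Timeline: | 106 0-2 | 104 2-6 | 105 6-8 | 101 8-14 | 103 14-23 | 102 23-34 |
Completion: 101=14  102=34  103=23  104=6  105=8  106=2
Turnaround (C−A): 101=13  102=33  103=16  104=5  105=3  106=2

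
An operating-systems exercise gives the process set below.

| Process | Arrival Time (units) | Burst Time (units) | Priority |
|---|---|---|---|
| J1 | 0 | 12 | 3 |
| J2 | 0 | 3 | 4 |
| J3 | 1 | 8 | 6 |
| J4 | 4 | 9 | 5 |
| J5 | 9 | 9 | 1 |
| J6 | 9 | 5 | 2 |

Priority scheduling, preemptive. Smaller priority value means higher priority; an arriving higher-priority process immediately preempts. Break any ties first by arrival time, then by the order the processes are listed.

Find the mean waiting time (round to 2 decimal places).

18.50

Schedule: | J1 0-9 | J5 9-18 | J6 18-23 | J1 23-26 | J2 26-29 | J4 29-38 | J3 38-46 |
Completion: J1=26  J2=29  J3=46  J4=38  J5=18  J6=23
Turnaround (C−A): J1=26  J2=29  J3=45  J4=34  J5=9  J6=14
Waiting times: J1=14, J2=26, J3=37, J4=25, J5=0, J6=9
Average waiting = (14+26+37+25+0+9) / 6 = 111/6 = 18.50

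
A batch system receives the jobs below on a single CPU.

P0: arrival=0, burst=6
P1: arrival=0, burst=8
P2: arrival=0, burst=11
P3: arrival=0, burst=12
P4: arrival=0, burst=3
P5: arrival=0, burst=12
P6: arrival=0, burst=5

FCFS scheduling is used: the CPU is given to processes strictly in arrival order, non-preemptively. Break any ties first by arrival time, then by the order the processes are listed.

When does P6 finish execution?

Schedule: | P0 0-6 | P1 6-14 | P2 14-25 | P3 25-37 | P4 37-40 | P5 40-52 | P6 52-57 |
Completion: P0=6  P1=14  P2=25  P3=37  P4=40  P5=52  P6=57
Turnaround (C−A): P0=6  P1=14  P2=25  P3=37  P4=40  P5=52  P6=57

57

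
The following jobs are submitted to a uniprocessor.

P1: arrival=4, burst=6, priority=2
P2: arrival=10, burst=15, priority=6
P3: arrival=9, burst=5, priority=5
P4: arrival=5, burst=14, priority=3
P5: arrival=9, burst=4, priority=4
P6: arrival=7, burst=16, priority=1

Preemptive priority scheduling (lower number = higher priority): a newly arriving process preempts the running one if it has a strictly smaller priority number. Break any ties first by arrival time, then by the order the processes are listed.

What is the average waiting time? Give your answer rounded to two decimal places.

23.67

Schedule: | idle 0-4 | P1 4-7 | P6 7-23 | P1 23-26 | P4 26-40 | P5 40-44 | P3 44-49 | P2 49-64 |
Completion: P1=26  P2=64  P3=49  P4=40  P5=44  P6=23
Waiting times: P1=16, P2=39, P3=35, P4=21, P5=31, P6=0
Average waiting = (16+39+35+21+31+0) / 6 = 142/6 = 23.67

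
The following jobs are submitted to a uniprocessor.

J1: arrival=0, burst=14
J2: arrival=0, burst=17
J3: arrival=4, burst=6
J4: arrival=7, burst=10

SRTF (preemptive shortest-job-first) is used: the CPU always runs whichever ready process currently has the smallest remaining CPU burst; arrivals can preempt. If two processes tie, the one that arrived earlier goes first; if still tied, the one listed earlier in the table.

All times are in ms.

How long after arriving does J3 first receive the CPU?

0

Gantt: | J1 0-4 | J3 4-10 | J1 10-20 | J4 20-30 | J2 30-47 |
Completion: J1=20  J2=47  J3=10  J4=30
Response(J3) = first start − arrival = 4 − 4 = 0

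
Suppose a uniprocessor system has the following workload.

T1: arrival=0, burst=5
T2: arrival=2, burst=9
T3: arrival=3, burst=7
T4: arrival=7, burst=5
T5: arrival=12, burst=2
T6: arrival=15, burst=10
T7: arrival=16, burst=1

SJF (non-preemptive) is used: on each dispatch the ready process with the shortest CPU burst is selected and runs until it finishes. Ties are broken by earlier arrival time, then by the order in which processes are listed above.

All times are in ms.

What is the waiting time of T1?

Timeline: | T1 0-5 | T3 5-12 | T5 12-14 | T4 14-19 | T7 19-20 | T2 20-29 | T6 29-39 |
Completion: T1=5  T2=29  T3=12  T4=19  T5=14  T6=39  T7=20
Turnaround (C−A): T1=5  T2=27  T3=9  T4=12  T5=2  T6=24  T7=4
Waiting(T1) = turnaround − burst = 5 − 5 = 0

0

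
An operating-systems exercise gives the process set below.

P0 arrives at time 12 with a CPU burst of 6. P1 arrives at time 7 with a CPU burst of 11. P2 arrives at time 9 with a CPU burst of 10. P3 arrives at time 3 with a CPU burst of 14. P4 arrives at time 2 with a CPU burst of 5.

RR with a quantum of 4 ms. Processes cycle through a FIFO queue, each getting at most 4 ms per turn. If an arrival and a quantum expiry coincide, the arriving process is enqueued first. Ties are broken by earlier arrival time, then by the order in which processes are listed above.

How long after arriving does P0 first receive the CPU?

11

Timeline: | idle 0-2 | P4 2-6 | P3 6-10 | P4 10-11 | P1 11-15 | P2 15-19 | P3 19-23 | P0 23-27 | P1 27-31 | P2 31-35 | P3 35-39 | P0 39-41 | P1 41-44 | P2 44-46 | P3 46-48 |
Completion: P0=41  P1=44  P2=46  P3=48  P4=11
Response(P0) = first start − arrival = 23 − 12 = 11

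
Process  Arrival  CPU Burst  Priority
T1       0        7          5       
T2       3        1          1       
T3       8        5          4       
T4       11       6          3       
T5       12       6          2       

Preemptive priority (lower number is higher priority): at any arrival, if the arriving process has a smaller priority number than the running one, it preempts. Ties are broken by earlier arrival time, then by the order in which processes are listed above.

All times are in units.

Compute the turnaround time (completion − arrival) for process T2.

Timeline: | T1 0-3 | T2 3-4 | T1 4-8 | T3 8-11 | T4 11-12 | T5 12-18 | T4 18-23 | T3 23-25 |
Completion: T1=8  T2=4  T3=25  T4=23  T5=18
Turnaround(T2) = completion − arrival = 4 − 3 = 1

1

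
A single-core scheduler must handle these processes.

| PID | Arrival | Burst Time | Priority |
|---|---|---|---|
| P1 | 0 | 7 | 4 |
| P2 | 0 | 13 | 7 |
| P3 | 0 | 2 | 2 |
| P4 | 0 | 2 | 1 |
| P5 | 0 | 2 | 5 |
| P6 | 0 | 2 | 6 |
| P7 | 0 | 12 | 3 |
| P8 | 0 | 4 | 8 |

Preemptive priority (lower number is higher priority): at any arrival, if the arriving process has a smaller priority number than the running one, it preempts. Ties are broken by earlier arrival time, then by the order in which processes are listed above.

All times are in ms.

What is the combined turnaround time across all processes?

181

Schedule: | P4 0-2 | P3 2-4 | P7 4-16 | P1 16-23 | P5 23-25 | P6 25-27 | P2 27-40 | P8 40-44 |
Completion: P1=23  P2=40  P3=4  P4=2  P5=25  P6=27  P7=16  P8=44
Turnaround (C−A): P1=23  P2=40  P3=4  P4=2  P5=25  P6=27  P7=16  P8=44
Turnaround = completion − arrival: P1=23, P2=40, P3=4, P4=2, P5=25, P6=27, P7=16, P8=44
Total turnaround = 23 + 40 + 4 + 2 + 25 + 27 + 16 + 44 = 181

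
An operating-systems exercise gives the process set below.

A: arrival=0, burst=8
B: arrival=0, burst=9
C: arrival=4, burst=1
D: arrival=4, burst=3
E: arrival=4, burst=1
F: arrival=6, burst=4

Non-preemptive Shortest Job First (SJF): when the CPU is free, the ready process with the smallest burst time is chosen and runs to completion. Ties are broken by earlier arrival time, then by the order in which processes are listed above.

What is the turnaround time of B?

Timeline: | A 0-8 | C 8-9 | E 9-10 | D 10-13 | F 13-17 | B 17-26 |
Completion: A=8  B=26  C=9  D=13  E=10  F=17
Turnaround(B) = completion − arrival = 26 − 0 = 26

26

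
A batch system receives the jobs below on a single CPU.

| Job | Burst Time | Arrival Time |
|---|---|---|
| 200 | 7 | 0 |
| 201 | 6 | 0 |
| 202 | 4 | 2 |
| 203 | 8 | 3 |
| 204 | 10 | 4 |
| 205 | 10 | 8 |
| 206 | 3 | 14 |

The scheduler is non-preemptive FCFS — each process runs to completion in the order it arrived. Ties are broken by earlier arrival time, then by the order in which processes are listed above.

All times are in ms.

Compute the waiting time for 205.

27

Timeline: | 200 0-7 | 201 7-13 | 202 13-17 | 203 17-25 | 204 25-35 | 205 35-45 | 206 45-48 |
Completion: 200=7  201=13  202=17  203=25  204=35  205=45  206=48
Turnaround (C−A): 200=7  201=13  202=15  203=22  204=31  205=37  206=34
Waiting(205) = turnaround − burst = 37 − 10 = 27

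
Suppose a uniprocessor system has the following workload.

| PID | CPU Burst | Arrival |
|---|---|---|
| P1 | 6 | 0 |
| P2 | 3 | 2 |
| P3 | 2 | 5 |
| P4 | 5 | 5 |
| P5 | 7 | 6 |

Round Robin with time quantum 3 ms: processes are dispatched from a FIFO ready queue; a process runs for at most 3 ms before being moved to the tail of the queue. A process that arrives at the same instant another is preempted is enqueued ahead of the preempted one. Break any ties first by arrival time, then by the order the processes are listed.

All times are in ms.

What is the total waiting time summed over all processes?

27

Timeline: | P1 0-3 | P2 3-6 | P1 6-9 | P3 9-11 | P4 11-14 | P5 14-17 | P4 17-19 | P5 19-23 |
Completion: P1=9  P2=6  P3=11  P4=19  P5=23
Turnaround (C−A): P1=9  P2=4  P3=6  P4=14  P5=17
Waiting = turnaround − burst: P1=3, P2=1, P3=4, P4=9, P5=10
Total waiting = 3 + 1 + 4 + 9 + 10 = 27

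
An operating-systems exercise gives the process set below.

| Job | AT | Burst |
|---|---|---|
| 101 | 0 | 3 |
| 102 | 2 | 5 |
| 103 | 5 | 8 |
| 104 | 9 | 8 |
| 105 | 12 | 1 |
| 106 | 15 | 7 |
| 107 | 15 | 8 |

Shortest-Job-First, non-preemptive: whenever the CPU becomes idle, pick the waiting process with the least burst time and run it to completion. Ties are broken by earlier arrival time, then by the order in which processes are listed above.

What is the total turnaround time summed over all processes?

82

Schedule: | 101 0-3 | 102 3-8 | 103 8-16 | 105 16-17 | 106 17-24 | 104 24-32 | 107 32-40 |
Completion: 101=3  102=8  103=16  104=32  105=17  106=24  107=40
Turnaround (C−A): 101=3  102=6  103=11  104=23  105=5  106=9  107=25
Turnaround = completion − arrival: 101=3, 102=6, 103=11, 104=23, 105=5, 106=9, 107=25
Total turnaround = 3 + 6 + 11 + 23 + 5 + 9 + 25 = 82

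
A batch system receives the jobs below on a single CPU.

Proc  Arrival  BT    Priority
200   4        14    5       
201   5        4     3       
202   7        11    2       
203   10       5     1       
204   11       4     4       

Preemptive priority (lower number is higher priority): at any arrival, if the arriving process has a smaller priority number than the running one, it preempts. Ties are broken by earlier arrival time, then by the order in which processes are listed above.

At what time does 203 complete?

Gantt: | idle 0-4 | 200 4-5 | 201 5-7 | 202 7-10 | 203 10-15 | 202 15-23 | 201 23-25 | 204 25-29 | 200 29-42 |
Completion: 200=42  201=25  202=23  203=15  204=29

15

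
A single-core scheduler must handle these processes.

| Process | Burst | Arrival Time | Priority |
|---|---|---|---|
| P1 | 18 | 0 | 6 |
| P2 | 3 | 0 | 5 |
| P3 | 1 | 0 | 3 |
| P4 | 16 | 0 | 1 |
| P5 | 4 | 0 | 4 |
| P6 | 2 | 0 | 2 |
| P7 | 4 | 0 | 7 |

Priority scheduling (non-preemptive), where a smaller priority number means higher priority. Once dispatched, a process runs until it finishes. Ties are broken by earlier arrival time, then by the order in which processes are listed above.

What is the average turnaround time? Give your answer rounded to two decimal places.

Gantt: | P4 0-16 | P6 16-18 | P3 18-19 | P5 19-23 | P2 23-26 | P1 26-44 | P7 44-48 |
Completion: P1=44  P2=26  P3=19  P4=16  P5=23  P6=18  P7=48
Turnaround times: P1=44, P2=26, P3=19, P4=16, P5=23, P6=18, P7=48
Average turnaround = (44+26+19+16+23+18+48) / 7 = 194/7 = 27.71

27.71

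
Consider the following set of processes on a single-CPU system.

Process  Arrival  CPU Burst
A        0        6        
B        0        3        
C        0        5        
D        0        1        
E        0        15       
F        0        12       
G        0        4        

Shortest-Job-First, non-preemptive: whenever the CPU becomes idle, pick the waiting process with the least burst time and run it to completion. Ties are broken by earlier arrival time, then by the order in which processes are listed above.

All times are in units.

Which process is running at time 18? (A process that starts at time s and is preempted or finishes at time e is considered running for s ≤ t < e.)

A

Gantt: | D 0-1 | B 1-4 | G 4-8 | C 8-13 | A 13-19 | F 19-31 | E 31-46 |
Completion: A=19  B=4  C=13  D=1  E=46  F=31  G=8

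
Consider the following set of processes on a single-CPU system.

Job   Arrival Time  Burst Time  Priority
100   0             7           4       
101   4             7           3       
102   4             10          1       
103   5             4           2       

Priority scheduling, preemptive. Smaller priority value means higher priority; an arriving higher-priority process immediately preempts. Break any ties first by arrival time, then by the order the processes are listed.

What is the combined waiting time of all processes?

Timeline: | 100 0-4 | 102 4-14 | 103 14-18 | 101 18-25 | 100 25-28 |
Completion: 100=28  101=25  102=14  103=18
Turnaround (C−A): 100=28  101=21  102=10  103=13
Waiting = turnaround − burst: 100=21, 101=14, 102=0, 103=9
Total waiting = 21 + 14 + 0 + 9 = 44

44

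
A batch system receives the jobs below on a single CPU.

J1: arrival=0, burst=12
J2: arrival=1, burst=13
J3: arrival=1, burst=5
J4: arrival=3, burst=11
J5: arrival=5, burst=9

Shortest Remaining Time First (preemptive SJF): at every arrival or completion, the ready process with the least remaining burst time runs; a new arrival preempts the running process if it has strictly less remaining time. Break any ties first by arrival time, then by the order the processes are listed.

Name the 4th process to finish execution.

J4

Gantt: | J1 0-1 | J3 1-6 | J5 6-15 | J1 15-26 | J4 26-37 | J2 37-50 |
Completion: J1=26  J2=50  J3=6  J4=37  J5=15
Finish order: J3 → J5 → J1 → J4 → J2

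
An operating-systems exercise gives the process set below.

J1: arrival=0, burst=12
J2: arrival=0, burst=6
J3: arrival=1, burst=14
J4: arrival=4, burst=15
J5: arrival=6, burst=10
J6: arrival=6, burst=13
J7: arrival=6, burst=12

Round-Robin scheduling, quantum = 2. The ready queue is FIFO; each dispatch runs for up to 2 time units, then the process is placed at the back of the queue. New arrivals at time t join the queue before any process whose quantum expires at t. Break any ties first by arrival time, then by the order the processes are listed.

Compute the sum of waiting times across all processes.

Gantt: | J1 0-2 | J2 2-4 | J3 4-6 | J1 6-8 | J4 8-10 | J2 10-12 | J5 12-14 | J6 14-16 | J7 16-18 | J3 18-20 | J1 20-22 | J4 22-24 | J2 24-26 | J5 26-28 | J6 28-30 | J7 30-32 | J3 32-34 | J1 34-36 | J4 36-38 | J5 38-40 | J6 40-42 | J7 42-44 | J3 44-46 | J1 46-48 | J4 48-50 | J5 50-52 | J6 52-54 | J7 54-56 | J3 56-58 | J1 58-60 | J4 60-62 | J5 62-64 | J6 64-66 | J7 66-68 | J3 68-70 | J4 70-72 | J6 72-74 | J7 74-76 | J3 76-78 | J4 78-80 | J6 80-81 | J4 81-82 |
Completion: J1=60  J2=26  J3=78  J4=82  J5=64  J6=81  J7=76
Turnaround (C−A): J1=60  J2=26  J3=77  J4=78  J5=58  J6=75  J7=70
Waiting = turnaround − burst: J1=48, J2=20, J3=63, J4=63, J5=48, J6=62, J7=58
Total waiting = 48 + 20 + 63 + 63 + 48 + 62 + 58 = 362

362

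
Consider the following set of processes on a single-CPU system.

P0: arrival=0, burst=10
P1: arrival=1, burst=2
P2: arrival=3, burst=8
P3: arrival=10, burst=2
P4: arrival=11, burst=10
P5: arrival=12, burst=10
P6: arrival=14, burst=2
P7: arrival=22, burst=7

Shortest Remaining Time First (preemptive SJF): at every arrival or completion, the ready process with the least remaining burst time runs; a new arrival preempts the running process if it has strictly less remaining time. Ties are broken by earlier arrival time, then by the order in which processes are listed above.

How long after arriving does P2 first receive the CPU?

Schedule: | P0 0-1 | P1 1-3 | P2 3-11 | P3 11-13 | P0 13-14 | P6 14-16 | P0 16-24 | P7 24-31 | P4 31-41 | P5 41-51 |
Completion: P0=24  P1=3  P2=11  P3=13  P4=41  P5=51  P6=16  P7=31
Turnaround (C−A): P0=24  P1=2  P2=8  P3=3  P4=30  P5=39  P6=2  P7=9
Response(P2) = first start − arrival = 3 − 3 = 0

0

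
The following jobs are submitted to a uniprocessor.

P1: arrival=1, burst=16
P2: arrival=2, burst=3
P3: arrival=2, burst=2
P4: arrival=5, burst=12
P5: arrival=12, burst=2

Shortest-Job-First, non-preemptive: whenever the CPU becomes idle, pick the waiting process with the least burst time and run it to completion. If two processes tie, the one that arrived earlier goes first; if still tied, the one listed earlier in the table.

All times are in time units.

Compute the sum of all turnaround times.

95

Timeline: | idle 0-1 | P1 1-17 | P3 17-19 | P5 19-21 | P2 21-24 | P4 24-36 |
Completion: P1=17  P2=24  P3=19  P4=36  P5=21
Turnaround = completion − arrival: P1=16, P2=22, P3=17, P4=31, P5=9
Total turnaround = 16 + 22 + 17 + 31 + 9 = 95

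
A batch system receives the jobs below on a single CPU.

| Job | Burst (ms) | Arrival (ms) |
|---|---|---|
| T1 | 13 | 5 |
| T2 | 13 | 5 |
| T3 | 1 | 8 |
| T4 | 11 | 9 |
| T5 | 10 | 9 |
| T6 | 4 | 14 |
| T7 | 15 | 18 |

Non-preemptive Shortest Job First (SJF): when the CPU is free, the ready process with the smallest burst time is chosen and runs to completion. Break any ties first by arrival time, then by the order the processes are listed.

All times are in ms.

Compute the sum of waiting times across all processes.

131

Schedule: | idle 0-5 | T1 5-18 | T3 18-19 | T6 19-23 | T5 23-33 | T4 33-44 | T2 44-57 | T7 57-72 |
Completion: T1=18  T2=57  T3=19  T4=44  T5=33  T6=23  T7=72
Turnaround (C−A): T1=13  T2=52  T3=11  T4=35  T5=24  T6=9  T7=54
Waiting = turnaround − burst: T1=0, T2=39, T3=10, T4=24, T5=14, T6=5, T7=39
Total waiting = 0 + 39 + 10 + 24 + 14 + 5 + 39 = 131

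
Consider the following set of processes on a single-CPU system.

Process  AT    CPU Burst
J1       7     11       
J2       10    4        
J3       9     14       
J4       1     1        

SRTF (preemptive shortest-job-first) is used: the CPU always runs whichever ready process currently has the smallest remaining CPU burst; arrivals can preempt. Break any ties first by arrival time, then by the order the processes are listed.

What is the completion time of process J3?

Gantt: | idle 0-1 | J4 1-2 | idle 2-7 | J1 7-10 | J2 10-14 | J1 14-22 | J3 22-36 |
Completion: J1=22  J2=14  J3=36  J4=2
Turnaround (C−A): J1=15  J2=4  J3=27  J4=1

36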